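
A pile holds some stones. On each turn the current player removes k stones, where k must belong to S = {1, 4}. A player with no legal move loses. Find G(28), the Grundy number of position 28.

n :  0  1  2  3  4  5  6  7  8  9 10 11 12 13 14 15 16 17 18 19 20 21 22 23 24 25 26 27 28
G :  0  1  0  1  2  0  1  0  1  2  0  1  0  1  2  0  1  0  1  2  0  1  0  1  2  0  1  0  1

1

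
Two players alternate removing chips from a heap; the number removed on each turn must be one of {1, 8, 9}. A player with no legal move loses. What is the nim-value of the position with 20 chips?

G(0) = 0
G(1) = mex{0} = 1
G(2) = mex{1} = 0
G(3) = mex{0} = 1
G(4) = mex{1} = 0
G(5) = mex{0} = 1
G(6) = mex{1} = 0
G(7) = mex{0} = 1
G(8) = mex{1,0} = 2
G(9) = mex{2,1,0} = 3
G(10) = mex{3,0,1} = 2
G(11) = mex{2,1,0} = 3
G(12) = mex{3,0,1} = 2
G(13) = mex{2,1,0} = 3
G(14) = mex{3,0,1} = 2
G(15) = mex{2,1,0} = 3
G(16) = mex{3,2,1} = 0
G(17) = mex{0,3,2} = 1
G(18) = mex{1,2,3} = 0
G(19) = mex{0,3,2} = 1
G(20) = mex{1,2,3} = 0

0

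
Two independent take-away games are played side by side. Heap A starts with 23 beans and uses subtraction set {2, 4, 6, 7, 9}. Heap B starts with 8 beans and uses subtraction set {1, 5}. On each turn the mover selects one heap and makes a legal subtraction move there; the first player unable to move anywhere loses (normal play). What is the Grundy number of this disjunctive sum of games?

0

Heap A, S = {2, 4, 6, 7, 9}:
G(0) = 0
G(1) = mex{} = 0
G(2) = mex{0} = 1
G(3) = mex{0} = 1
G(4) = mex{1,0} = 2
G(5) = mex{1,0} = 2
G(6) = mex{2,1,0} = 3
G(7) = mex{2,1,0,0} = 3
G(8) = mex{3,2,1,0} = 4
G(9) = mex{3,2,1,1,0} = 4
G(10) = mex{4,3,2,1,0} = 5
G(11) = mex{4,3,2,2,1} = 0
G(12) = mex{5,4,3,2,1} = 0
G(13) = mex{0,4,3,3,2} = 1
G(14) = mex{0,5,4,3,2} = 1
G(15) = mex{1,0,4,4,3} = 2
G(16) = mex{1,0,5,4,3} = 2
G(17) = mex{2,1,0,5,4} = 3
G(18) = mex{2,1,0,0,4} = 3
G(19) = mex{3,2,1,0,5} = 4
G(20) = mex{3,2,1,1,0} = 4
G(21) = mex{4,3,2,1,0} = 5
G(22) = mex{4,3,2,2,1} = 0
G(23) = mex{5,4,3,2,1} = 0
G_A(23) = 0.
Heap B, S = {1, 5}:
n : 0 1 2 3 4 5 6 7 8
G : 0 1 0 1 0 1 0 1 0
G_B(8) = 0.
Combined Grundy value = 0 ⊕ 0 = 0.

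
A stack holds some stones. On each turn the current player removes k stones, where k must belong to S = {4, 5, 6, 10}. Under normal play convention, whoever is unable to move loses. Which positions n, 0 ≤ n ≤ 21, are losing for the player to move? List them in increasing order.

0, 1, 2, 3, 14, 15, 16, 17

n :  0  1  2  3  4  5  6  7  8  9 10 11 12 13 14 15 16 17 18 19 20 21
G :  0  0  0  0  1  1  1  1  2  2  2  2  3  3  0  0  0  0  1  1  1  1
P-positions are exactly the n with G(n) = 0.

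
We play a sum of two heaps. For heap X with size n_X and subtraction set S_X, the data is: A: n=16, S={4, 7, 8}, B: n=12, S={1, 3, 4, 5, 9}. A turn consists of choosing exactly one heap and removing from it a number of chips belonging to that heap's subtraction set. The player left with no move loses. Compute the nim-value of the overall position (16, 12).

Heap A, S = {4, 7, 8}:
n :  0  1  2  3  4  5  6  7  8  9 10 11 12 13 14 15 16
G :  0  0  0  0  1  1  1  1  2  2  2  2  0  0  0  0  1
G_A(16) = 1.
Heap B, S = {1, 3, 4, 5, 9}:
G(0) = 0
G(1) = mex{0} = 1
G(2) = mex{1} = 0
G(3) = mex{0,0} = 1
G(4) = mex{1,1,0} = 2
G(5) = mex{2,0,1,0} = 3
G(6) = mex{3,1,0,1} = 2
G(7) = mex{2,2,1,0} = 3
G(8) = mex{3,3,2,1} = 0
G(9) = mex{0,2,3,2,0} = 1
G(10) = mex{1,3,2,3,1} = 0
G(11) = mex{0,0,3,2,0} = 1
G(12) = mex{1,1,0,3,1} = 2
G_B(12) = 2.
Combined Grundy value = 1 ⊕ 2 = 3.

3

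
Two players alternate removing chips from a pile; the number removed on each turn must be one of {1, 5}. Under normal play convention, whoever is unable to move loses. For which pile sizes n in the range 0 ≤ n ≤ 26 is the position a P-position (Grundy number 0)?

n :  0  1  2  3  4  5  6  7  8  9 10 11 12 13 14 15 16 17 18 19 20 21 22 23 24 25 26
G :  0  1  0  1  0  1  0  1  0  1  0  1  0  1  0  1  0  1  0  1  0  1  0  1  0  1  0
P-positions are exactly the n with G(n) = 0.

0, 2, 4, 6, 8, 10, 12, 14, 16, 18, 20, 22, 24, 26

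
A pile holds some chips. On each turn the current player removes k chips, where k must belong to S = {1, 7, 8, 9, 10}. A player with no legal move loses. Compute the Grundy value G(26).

3

n :  0  1  2  3  4  5  6  7  8  9 10 11 12 13 14 15 16 17 18 19 20 21 22 23 24 25 26
G :  0  1  0  1  0  1  0  1  2  3  2  3  2  3  2  3  4  0  1  0  1  0  1  0  1  2  3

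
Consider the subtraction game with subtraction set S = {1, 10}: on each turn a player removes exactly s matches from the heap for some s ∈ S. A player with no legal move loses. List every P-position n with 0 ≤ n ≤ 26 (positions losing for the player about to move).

0, 2, 4, 6, 8, 11, 13, 15, 17, 19, 22, 24, 26

G(0) = 0
G(1) = mex{0} = 1
G(2) = mex{1} = 0
G(3) = mex{0} = 1
G(4) = mex{1} = 0
G(5) = mex{0} = 1
G(6) = mex{1} = 0
G(7) = mex{0} = 1
G(8) = mex{1} = 0
G(9) = mex{0} = 1
G(10) = mex{1,0} = 2
G(11) = mex{2,1} = 0
G(12) = mex{0,0} = 1
G(13) = mex{1,1} = 0
G(14) = mex{0,0} = 1
G(15) = mex{1,1} = 0
G(16) = mex{0,0} = 1
G(17) = mex{1,1} = 0
G(18) = mex{0,0} = 1
G(19) = mex{1,1} = 0
G(20) = mex{0,2} = 1
G(21) = mex{1,0} = 2
G(22) = mex{2,1} = 0
G(23) = mex{0,0} = 1
G(24) = mex{1,1} = 0
G(25) = mex{0,0} = 1
G(26) = mex{1,1} = 0
P-positions are exactly the n with G(n) = 0.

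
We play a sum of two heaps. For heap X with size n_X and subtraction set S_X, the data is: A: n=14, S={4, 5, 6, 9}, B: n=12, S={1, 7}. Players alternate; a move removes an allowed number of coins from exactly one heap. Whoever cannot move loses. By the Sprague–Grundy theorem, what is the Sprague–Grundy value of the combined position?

0

Heap A, S = {4, 5, 6, 9}:
G(0) = 0
G(1) = mex{} = 0
G(2) = mex{} = 0
G(3) = mex{} = 0
G(4) = mex{0} = 1
G(5) = mex{0,0} = 1
G(6) = mex{0,0,0} = 1
G(7) = mex{0,0,0} = 1
G(8) = mex{1,0,0} = 2
G(9) = mex{1,1,0,0} = 2
G(10) = mex{1,1,1,0} = 2
G(11) = mex{1,1,1,0} = 2
G(12) = mex{2,1,1,0} = 3
G(13) = mex{2,2,1,1} = 0
G(14) = mex{2,2,2,1} = 0
G_A(14) = 0.
Heap B, S = {1, 7}:
G(0) = 0
G(1) = mex{0} = 1
G(2) = mex{1} = 0
G(3) = mex{0} = 1
G(4) = mex{1} = 0
G(5) = mex{0} = 1
G(6) = mex{1} = 0
G(7) = mex{0,0} = 1
G(8) = mex{1,1} = 0
G(9) = mex{0,0} = 1
G(10) = mex{1,1} = 0
G(11) = mex{0,0} = 1
G(12) = mex{1,1} = 0
G_B(12) = 0.
Combined Grundy value = 0 ⊕ 0 = 0.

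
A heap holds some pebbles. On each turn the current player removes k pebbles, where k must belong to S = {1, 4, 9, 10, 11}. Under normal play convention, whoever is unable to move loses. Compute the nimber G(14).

5

G(0) = 0
G(1) = mex{0} = 1
G(2) = mex{1} = 0
G(3) = mex{0} = 1
G(4) = mex{1,0} = 2
G(5) = mex{2,1} = 0
G(6) = mex{0,0} = 1
G(7) = mex{1,1} = 0
G(8) = mex{0,2} = 1
G(9) = mex{1,0,0} = 2
G(10) = mex{2,1,1,0} = 3
G(11) = mex{3,0,0,1,0} = 2
G(12) = mex{2,1,1,0,1} = 3
G(13) = mex{3,2,2,1,0} = 4
G(14) = mex{4,3,0,2,1} = 5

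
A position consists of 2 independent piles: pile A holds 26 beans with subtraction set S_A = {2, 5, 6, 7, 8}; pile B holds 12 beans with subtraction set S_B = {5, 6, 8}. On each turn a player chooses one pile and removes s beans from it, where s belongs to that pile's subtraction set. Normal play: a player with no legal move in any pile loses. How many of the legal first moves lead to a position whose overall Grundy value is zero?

Pile A, S = {2, 5, 6, 7, 8}:
n :  0  1  2  3  4  5  6  7  8  9 10 11 12 13 14 15 16 17 18 19 20 21 22 23 24 25 26
G :  0  0  1  1  0  2  1  3  2  2  3  3  4  0  0  1  1  0  2  1  3  2  2  3  3  4  0
G_A(26) = 0.
Pile B, S = {5, 6, 8}:
n :  0  1  2  3  4  5  6  7  8  9 10 11 12
G :  0  0  0  0  0  1  1  1  1  1  2  2  2
G_B(12) = 2.
Combined Grundy value = 0 ⊕ 2 = 2.
A winning move leaves total XOR = 0, i.e. changes one component's Grundy value g to g ⊕ X where X is the current total.
Pile A: need g' = 0⊕2 = 2. Options: 26−2→G=3, 26−5→G=2, 26−6→G=3, 26−7→G=1, 26−8→G=2. Hits: 2.
Pile B: need g' = 2⊕2 = 0. Options: 12−5→G=1, 12−6→G=1, 12−8→G=0. Hits: 1.

3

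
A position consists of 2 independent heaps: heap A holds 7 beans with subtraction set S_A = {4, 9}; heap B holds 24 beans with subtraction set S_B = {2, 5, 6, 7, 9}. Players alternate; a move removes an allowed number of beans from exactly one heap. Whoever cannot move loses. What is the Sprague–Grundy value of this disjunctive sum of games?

5

Heap A, S = {4, 9}:
G(0) = 0
G(1) = mex{} = 0
G(2) = mex{} = 0
G(3) = mex{} = 0
G(4) = mex{0} = 1
G(5) = mex{0} = 1
G(6) = mex{0} = 1
G(7) = mex{0} = 1
G_A(7) = 1.
Heap B, S = {2, 5, 6, 7, 9}:
G(0) = 0
G(1) = mex{} = 0
G(2) = mex{0} = 1
G(3) = mex{0} = 1
G(4) = mex{1} = 0
G(5) = mex{1,0} = 2
G(6) = mex{0,0,0} = 1
G(7) = mex{2,1,0,0} = 3
G(8) = mex{1,1,1,0} = 2
G(9) = mex{3,0,1,1,0} = 2
G(10) = mex{2,2,0,1,0} = 3
G(11) = mex{2,1,2,0,1} = 3
G(12) = mex{3,3,1,2,1} = 0
G(13) = mex{3,2,3,1,0} = 4
G(14) = mex{0,2,2,3,2} = 1
G(15) = mex{4,3,2,2,1} = 0
G(16) = mex{1,3,3,2,3} = 0
G(17) = mex{0,0,3,3,2} = 1
G(18) = mex{0,4,0,3,2} = 1
G(19) = mex{1,1,4,0,3} = 2
G(20) = mex{1,0,1,4,3} = 2
G(21) = mex{2,0,0,1,0} = 3
G(22) = mex{2,1,0,0,4} = 3
G(23) = mex{3,1,1,0,1} = 2
G(24) = mex{3,2,1,1,0} = 4
G_B(24) = 4.
Combined Grundy value = 1 ⊕ 4 = 5.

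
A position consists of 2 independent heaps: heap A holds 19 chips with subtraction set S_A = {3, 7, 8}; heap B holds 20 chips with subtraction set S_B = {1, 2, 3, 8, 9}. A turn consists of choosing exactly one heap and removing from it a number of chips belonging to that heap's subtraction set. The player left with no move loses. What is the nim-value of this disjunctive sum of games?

Heap A, S = {3, 7, 8}:
G(0) = 0
G(1) = mex{} = 0
G(2) = mex{} = 0
G(3) = mex{0} = 1
G(4) = mex{0} = 1
G(5) = mex{0} = 1
G(6) = mex{1} = 0
G(7) = mex{1,0} = 2
G(8) = mex{1,0,0} = 2
G(9) = mex{0,0,0} = 1
G(10) = mex{2,1,0} = 3
G(11) = mex{2,1,1} = 0
G(12) = mex{1,1,1} = 0
G(13) = mex{3,0,1} = 2
G(14) = mex{0,2,0} = 1
G(15) = mex{0,2,2} = 1
G(16) = mex{2,1,2} = 0
G(17) = mex{1,3,1} = 0
G(18) = mex{1,0,3} = 2
G(19) = mex{0,0,0} = 1
G_A(19) = 1.
Heap B, S = {1, 2, 3, 8, 9}:
n :  0  1  2  3  4  5  6  7  8  9 10 11 12 13 14 15 16 17 18 19 20
G :  0  1  2  3  0  1  2  3  4  5  0  1  2  3  0  1  2  3  4  5  0
G_B(20) = 0.
Combined Grundy value = 1 ⊕ 0 = 1.

1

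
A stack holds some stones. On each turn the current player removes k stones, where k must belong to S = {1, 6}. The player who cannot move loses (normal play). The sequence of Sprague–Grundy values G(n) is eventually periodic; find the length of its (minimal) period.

G(0) = 0
G(1) = mex{0} = 1
G(2) = mex{1} = 0
G(3) = mex{0} = 1
G(4) = mex{1} = 0
G(5) = mex{0} = 1
G(6) = mex{1,0} = 2
G(7) = mex{2,1} = 0
G(8) = mex{0,0} = 1
G(9) = mex{1,1} = 0
G(10) = mex{0,0} = 1
G(11) = mex{1,1} = 0
G(12) = mex{0,2} = 1
G(13) = mex{1,0} = 2
G(14) = mex{2,1} = 0
G(15) = mex{0,0} = 1
G(n+7) = G(n) holds for n = 0,…,5 (a full window of length max(S) = 6), so the sequence is purely periodic with period 7.

7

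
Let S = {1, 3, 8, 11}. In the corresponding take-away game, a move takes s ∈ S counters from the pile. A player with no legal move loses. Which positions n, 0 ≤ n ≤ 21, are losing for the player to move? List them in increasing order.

n :  0  1  2  3  4  5  6  7  8  9 10 11 12 13 14 15 16 17 18 19 20 21
G :  0  1  0  1  0  1  0  1  2  3  2  3  2  3  2  3  0  1  0  1  0  1
P-positions are exactly the n with G(n) = 0.

0, 2, 4, 6, 16, 18, 20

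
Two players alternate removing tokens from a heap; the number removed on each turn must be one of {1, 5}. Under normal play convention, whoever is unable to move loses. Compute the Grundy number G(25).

n :  0  1  2  3  4  5  6  7  8  9 10 11 12 13 14 15 16 17 18 19 20 21 22 23 24 25
G :  0  1  0  1  0  1  0  1  0  1  0  1  0  1  0  1  0  1  0  1  0  1  0  1  0  1

1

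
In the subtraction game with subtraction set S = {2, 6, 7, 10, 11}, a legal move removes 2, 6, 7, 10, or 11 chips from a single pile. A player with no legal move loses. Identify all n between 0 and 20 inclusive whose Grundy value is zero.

0, 1, 4, 5, 9, 13, 17, 18

n :  0  1  2  3  4  5  6  7  8  9 10 11 12 13 14 15 16 17 18 19 20
G :  0  0  1  1  0  0  1  1  2  0  3  1  2  0  3  1  2  0  0  1  1
P-positions are exactly the n with G(n) = 0.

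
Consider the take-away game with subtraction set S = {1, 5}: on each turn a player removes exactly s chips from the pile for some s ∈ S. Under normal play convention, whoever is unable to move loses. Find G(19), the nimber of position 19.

1

G(0) = 0
G(1) = mex{0} = 1
G(2) = mex{1} = 0
G(3) = mex{0} = 1
G(4) = mex{1} = 0
G(5) = mex{0,0} = 1
G(6) = mex{1,1} = 0
G(7) = mex{0,0} = 1
G(8) = mex{1,1} = 0
G(9) = mex{0,0} = 1
G(10) = mex{1,1} = 0
G(11) = mex{0,0} = 1
G(12) = mex{1,1} = 0
G(13) = mex{0,0} = 1
G(14) = mex{1,1} = 0
G(15) = mex{0,0} = 1
G(16) = mex{1,1} = 0
G(17) = mex{0,0} = 1
G(18) = mex{1,1} = 0
G(19) = mex{0,0} = 1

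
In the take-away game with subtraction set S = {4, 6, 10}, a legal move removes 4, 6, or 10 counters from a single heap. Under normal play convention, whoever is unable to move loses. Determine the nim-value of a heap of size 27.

3

G(0) = 0
G(1) = mex{} = 0
G(2) = mex{} = 0
G(3) = mex{} = 0
G(4) = mex{0} = 1
G(5) = mex{0} = 1
G(6) = mex{0,0} = 1
G(7) = mex{0,0} = 1
G(8) = mex{1,0} = 2
G(9) = mex{1,0} = 2
G(10) = mex{1,1,0} = 2
G(11) = mex{1,1,0} = 2
G(12) = mex{2,1,0} = 3
G(13) = mex{2,1,0} = 3
G(14) = mex{2,2,1} = 0
G(15) = mex{2,2,1} = 0
G(16) = mex{3,2,1} = 0
G(17) = mex{3,2,1} = 0
G(18) = mex{0,3,2} = 1
G(19) = mex{0,3,2} = 1
G(20) = mex{0,0,2} = 1
G(21) = mex{0,0,2} = 1
G(22) = mex{1,0,3} = 2
G(23) = mex{1,0,3} = 2
G(24) = mex{1,1,0} = 2
G(25) = mex{1,1,0} = 2
G(26) = mex{2,1,0} = 3
G(27) = mex{2,1,0} = 3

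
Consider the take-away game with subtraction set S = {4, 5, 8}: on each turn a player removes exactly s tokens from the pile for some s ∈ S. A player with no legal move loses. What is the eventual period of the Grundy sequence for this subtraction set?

12

G(0) = 0
G(1) = mex{} = 0
G(2) = mex{} = 0
G(3) = mex{} = 0
G(4) = mex{0} = 1
G(5) = mex{0,0} = 1
G(6) = mex{0,0} = 1
G(7) = mex{0,0} = 1
G(8) = mex{1,0,0} = 2
G(9) = mex{1,1,0} = 2
G(10) = mex{1,1,0} = 2
G(11) = mex{1,1,0} = 2
G(12) = mex{2,1,1} = 0
G(13) = mex{2,2,1} = 0
G(14) = mex{2,2,1} = 0
G(15) = mex{2,2,1} = 0
G(16) = mex{0,2,2} = 1
G(17) = mex{0,0,2} = 1
G(18) = mex{0,0,2} = 1
G(19) = mex{0,0,2} = 1
G(20) = mex{1,0,0} = 2
G(21) = mex{1,1,0} = 2
G(22) = mex{1,1,0} = 2
G(23) = mex{1,1,0} = 2
G(24) = mex{2,1,1} = 0
G(25) = mex{2,2,1} = 0
G(n+12) = G(n) holds for n = 0,…,7 (a full window of length max(S) = 8), so the sequence is purely periodic with period 12.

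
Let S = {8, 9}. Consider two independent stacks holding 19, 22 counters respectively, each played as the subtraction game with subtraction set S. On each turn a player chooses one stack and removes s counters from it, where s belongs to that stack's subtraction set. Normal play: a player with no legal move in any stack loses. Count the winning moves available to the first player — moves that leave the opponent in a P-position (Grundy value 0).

All stacks use S = {8, 9}:
G(0) = 0
G(1) = mex{} = 0
G(2) = mex{} = 0
G(3) = mex{} = 0
G(4) = mex{} = 0
G(5) = mex{} = 0
G(6) = mex{} = 0
G(7) = mex{} = 0
G(8) = mex{0} = 1
G(9) = mex{0,0} = 1
G(10) = mex{0,0} = 1
G(11) = mex{0,0} = 1
G(12) = mex{0,0} = 1
G(13) = mex{0,0} = 1
G(14) = mex{0,0} = 1
G(15) = mex{0,0} = 1
G(16) = mex{1,0} = 2
G(17) = mex{1,1} = 0
G(18) = mex{1,1} = 0
G(19) = mex{1,1} = 0
G(20) = mex{1,1} = 0
G(21) = mex{1,1} = 0
G(22) = mex{1,1} = 0
Stack A: G(19) = 0.
Stack B: G(22) = 0.
Combined Grundy value = 0 ⊕ 0 = 0.
A winning move leaves total XOR = 0, i.e. changes one component's Grundy value g to g ⊕ X where X is the current total.
Stack A: target g' = 0⊕0 = 0, but every legal move changes the Grundy value (mex property), so 0 moves.
Stack B: target g' = 0⊕0 = 0, but every legal move changes the Grundy value (mex property), so 0 moves.

0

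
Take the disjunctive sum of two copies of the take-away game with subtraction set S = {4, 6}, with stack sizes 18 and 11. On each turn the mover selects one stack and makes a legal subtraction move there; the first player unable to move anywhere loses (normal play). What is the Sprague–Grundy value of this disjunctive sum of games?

All stacks use S = {4, 6}:
n :  0  1  2  3  4  5  6  7  8  9 10 11 12 13 14 15 16 17 18
G :  0  0  0  0  1  1  1  1  2  2  0  0  0  0  1  1  1  1  2
Stack A: G(18) = 2.
Stack B: G(11) = 0.
Combined Grundy value = 2 ⊕ 0 = 2.

2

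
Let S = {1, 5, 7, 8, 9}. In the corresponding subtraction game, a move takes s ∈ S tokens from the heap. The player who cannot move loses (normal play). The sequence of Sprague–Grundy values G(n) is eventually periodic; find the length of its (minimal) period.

16

G(0) = 0
G(1) = mex{0} = 1
G(2) = mex{1} = 0
G(3) = mex{0} = 1
G(4) = mex{1} = 0
G(5) = mex{0,0} = 1
G(6) = mex{1,1} = 0
G(7) = mex{0,0,0} = 1
G(8) = mex{1,1,1,0} = 2
G(9) = mex{2,0,0,1,0} = 3
G(10) = mex{3,1,1,0,1} = 2
G(11) = mex{2,0,0,1,0} = 3
G(12) = mex{3,1,1,0,1} = 2
G(13) = mex{2,2,0,1,0} = 3
G(14) = mex{3,3,1,0,1} = 2
G(15) = mex{2,2,2,1,0} = 3
G(16) = mex{3,3,3,2,1} = 0
G(17) = mex{0,2,2,3,2} = 1
G(18) = mex{1,3,3,2,3} = 0
G(19) = mex{0,2,2,3,2} = 1
G(20) = mex{1,3,3,2,3} = 0
G(21) = mex{0,0,2,3,2} = 1
G(22) = mex{1,1,3,2,3} = 0
G(23) = mex{0,0,0,3,2} = 1
G(24) = mex{1,1,1,0,3} = 2
G(25) = mex{2,0,0,1,0} = 3
G(26) = mex{3,1,1,0,1} = 2
G(27) = mex{2,0,0,1,0} = 3
G(28) = mex{3,1,1,0,1} = 2
G(29) = mex{2,2,0,1,0} = 3
G(30) = mex{3,3,1,0,1} = 2
G(31) = mex{2,2,2,1,0} = 3
G(32) = mex{3,3,3,2,1} = 0
G(33) = mex{0,2,2,3,2} = 1
G(n+16) = G(n) holds for n = 0,…,8 (a full window of length max(S) = 9), so the sequence is purely periodic with period 16.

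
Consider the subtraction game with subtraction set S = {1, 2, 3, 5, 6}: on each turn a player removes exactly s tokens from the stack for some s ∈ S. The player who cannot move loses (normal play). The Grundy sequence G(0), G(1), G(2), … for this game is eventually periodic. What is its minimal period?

G(0) = 0
G(1) = mex{0} = 1
G(2) = mex{1,0} = 2
G(3) = mex{2,1,0} = 3
G(4) = mex{3,2,1} = 0
G(5) = mex{0,3,2,0} = 1
G(6) = mex{1,0,3,1,0} = 2
G(7) = mex{2,1,0,2,1} = 3
G(8) = mex{3,2,1,3,2} = 0
G(9) = mex{0,3,2,0,3} = 1
G(10) = mex{1,0,3,1,0} = 2
G(11) = mex{2,1,0,2,1} = 3
G(12) = mex{3,2,1,3,2} = 0
G(13) = mex{0,3,2,0,3} = 1
G(14) = mex{1,0,3,1,0} = 2
G(n+4) = G(n) holds for n = 0,…,5 (a full window of length max(S) = 6), so the sequence is purely periodic with period 4.

4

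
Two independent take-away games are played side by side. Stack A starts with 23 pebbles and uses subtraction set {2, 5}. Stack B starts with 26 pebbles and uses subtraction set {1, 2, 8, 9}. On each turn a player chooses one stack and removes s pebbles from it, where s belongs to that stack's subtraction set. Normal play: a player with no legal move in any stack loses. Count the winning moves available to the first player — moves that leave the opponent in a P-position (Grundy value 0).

Stack A, S = {2, 5}:
n :  0  1  2  3  4  5  6  7  8  9 10 11 12 13 14 15 16 17 18 19 20 21 22 23
G :  0  0  1  1  0  2  1  0  0  1  1  0  2  1  0  0  1  1  0  2  1  0  0  1
G_A(23) = 1.
Stack B, S = {1, 2, 8, 9}:
n :  0  1  2  3  4  5  6  7  8  9 10 11 12 13 14 15 16 17 18 19 20 21 22 23 24 25 26
G :  0  1  2  0  1  2  0  1  2  3  0  1  2  0  1  2  0  1  2  3  0  1  2  0  1  2  0
G_B(26) = 0.
Combined Grundy value = 1 ⊕ 0 = 1.
A winning move leaves total XOR = 0, i.e. changes one component's Grundy value g to g ⊕ X where X is the current total.
Stack A: need g' = 1⊕1 = 0. Options: 23−2→G=0, 23−5→G=0. Hits: 2.
Stack B: need g' = 0⊕1 = 1. Options: 26−1→G=2, 26−2→G=1, 26−8→G=2, 26−9→G=1. Hits: 2.

4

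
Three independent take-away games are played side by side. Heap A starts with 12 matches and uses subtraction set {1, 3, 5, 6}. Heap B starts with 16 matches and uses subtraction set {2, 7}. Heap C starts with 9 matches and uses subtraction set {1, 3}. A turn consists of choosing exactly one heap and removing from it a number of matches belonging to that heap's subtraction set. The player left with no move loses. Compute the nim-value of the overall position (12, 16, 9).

1

Heap A, S = {1, 3, 5, 6}:
G(0) = 0
G(1) = mex{0} = 1
G(2) = mex{1} = 0
G(3) = mex{0,0} = 1
G(4) = mex{1,1} = 0
G(5) = mex{0,0,0} = 1
G(6) = mex{1,1,1,0} = 2
G(7) = mex{2,0,0,1} = 3
G(8) = mex{3,1,1,0} = 2
G(9) = mex{2,2,0,1} = 3
G(10) = mex{3,3,1,0} = 2
G(11) = mex{2,2,2,1} = 0
G(12) = mex{0,3,3,2} = 1
G_A(12) = 1.
Heap B, S = {2, 7}:
G(0) = 0
G(1) = mex{} = 0
G(2) = mex{0} = 1
G(3) = mex{0} = 1
G(4) = mex{1} = 0
G(5) = mex{1} = 0
G(6) = mex{0} = 1
G(7) = mex{0,0} = 1
G(8) = mex{1,0} = 2
G(9) = mex{1,1} = 0
G(10) = mex{2,1} = 0
G(11) = mex{0,0} = 1
G(12) = mex{0,0} = 1
G(13) = mex{1,1} = 0
G(14) = mex{1,1} = 0
G(15) = mex{0,2} = 1
G(16) = mex{0,0} = 1
G_B(16) = 1.
Heap C, S = {1, 3}:
G(0) = 0
G(1) = mex{0} = 1
G(2) = mex{1} = 0
G(3) = mex{0,0} = 1
G(4) = mex{1,1} = 0
G(5) = mex{0,0} = 1
G(6) = mex{1,1} = 0
G(7) = mex{0,0} = 1
G(8) = mex{1,1} = 0
G(9) = mex{0,0} = 1
G_C(9) = 1.
Combined Grundy value = 1 ⊕ 1 ⊕ 1 = 1.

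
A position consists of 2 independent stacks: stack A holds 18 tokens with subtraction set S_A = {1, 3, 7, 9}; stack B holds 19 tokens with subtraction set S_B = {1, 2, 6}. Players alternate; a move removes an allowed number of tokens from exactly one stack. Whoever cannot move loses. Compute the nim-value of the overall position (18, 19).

Stack A, S = {1, 3, 7, 9}:
n :  0  1  2  3  4  5  6  7  8  9 10 11 12 13 14 15 16 17 18
G :  0  1  0  1  0  1  0  1  0  1  0  1  0  1  0  1  0  1  0
G_A(18) = 0.
Stack B, S = {1, 2, 6}:
G(0) = 0
G(1) = mex{0} = 1
G(2) = mex{1,0} = 2
G(3) = mex{2,1} = 0
G(4) = mex{0,2} = 1
G(5) = mex{1,0} = 2
G(6) = mex{2,1,0} = 3
G(7) = mex{3,2,1} = 0
G(8) = mex{0,3,2} = 1
G(9) = mex{1,0,0} = 2
G(10) = mex{2,1,1} = 0
G(11) = mex{0,2,2} = 1
G(12) = mex{1,0,3} = 2
G(13) = mex{2,1,0} = 3
G(14) = mex{3,2,1} = 0
G(15) = mex{0,3,2} = 1
G(16) = mex{1,0,0} = 2
G(17) = mex{2,1,1} = 0
G(18) = mex{0,2,2} = 1
G(19) = mex{1,0,3} = 2
G_B(19) = 2.
Combined Grundy value = 0 ⊕ 2 = 2.

2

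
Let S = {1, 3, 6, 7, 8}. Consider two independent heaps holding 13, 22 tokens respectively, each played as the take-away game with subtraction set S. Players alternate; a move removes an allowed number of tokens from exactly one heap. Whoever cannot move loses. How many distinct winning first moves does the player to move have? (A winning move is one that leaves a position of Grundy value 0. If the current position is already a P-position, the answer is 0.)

All heaps use S = {1, 3, 6, 7, 8}:
n :  0  1  2  3  4  5  6  7  8  9 10 11 12 13 14 15 16 17 18 19 20 21 22
G :  0  1  0  1  0  1  2  3  2  3  2  3  4  0  1  0  1  0  1  2  3  2  3
Heap A: G(13) = 0.
Heap B: G(22) = 3.
Combined Grundy value = 0 ⊕ 3 = 3.
A winning move leaves total XOR = 0, i.e. changes one component's Grundy value g to g ⊕ X where X is the current total.
Heap A: need g' = 0⊕3 = 3. Options: 13−1→G=4, 13−3→G=2, 13−6→G=3, 13−7→G=2, 13−8→G=1. Hits: 1.
Heap B: need g' = 3⊕3 = 0. Options: 22−1→G=2, 22−3→G=2, 22−6→G=1, 22−7→G=0, 22−8→G=1. Hits: 1.

2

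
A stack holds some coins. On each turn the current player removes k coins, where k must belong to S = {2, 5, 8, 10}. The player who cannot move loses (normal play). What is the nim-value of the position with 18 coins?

1

G(0) = 0
G(1) = mex{} = 0
G(2) = mex{0} = 1
G(3) = mex{0} = 1
G(4) = mex{1} = 0
G(5) = mex{1,0} = 2
G(6) = mex{0,0} = 1
G(7) = mex{2,1} = 0
G(8) = mex{1,1,0} = 2
G(9) = mex{0,0,0} = 1
G(10) = mex{2,2,1,0} = 3
G(11) = mex{1,1,1,0} = 2
G(12) = mex{3,0,0,1} = 2
G(13) = mex{2,2,2,1} = 0
G(14) = mex{2,1,1,0} = 3
G(15) = mex{0,3,0,2} = 1
G(16) = mex{3,2,2,1} = 0
G(17) = mex{1,2,1,0} = 3
G(18) = mex{0,0,3,2} = 1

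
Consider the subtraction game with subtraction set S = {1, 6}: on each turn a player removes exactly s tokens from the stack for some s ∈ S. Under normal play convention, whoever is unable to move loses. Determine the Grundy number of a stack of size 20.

2

n :  0  1  2  3  4  5  6  7  8  9 10 11 12 13 14 15 16 17 18 19 20
G :  0  1  0  1  0  1  2  0  1  0  1  0  1  2  0  1  0  1  0  1  2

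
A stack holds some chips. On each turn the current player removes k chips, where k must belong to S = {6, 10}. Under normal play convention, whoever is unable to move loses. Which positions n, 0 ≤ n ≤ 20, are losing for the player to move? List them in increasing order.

0, 1, 2, 3, 4, 5, 16, 17, 18, 19, 20

n :  0  1  2  3  4  5  6  7  8  9 10 11 12 13 14 15 16 17 18 19 20
G :  0  0  0  0  0  0  1  1  1  1  1  1  2  2  2  2  0  0  0  0  0
P-positions are exactly the n with G(n) = 0.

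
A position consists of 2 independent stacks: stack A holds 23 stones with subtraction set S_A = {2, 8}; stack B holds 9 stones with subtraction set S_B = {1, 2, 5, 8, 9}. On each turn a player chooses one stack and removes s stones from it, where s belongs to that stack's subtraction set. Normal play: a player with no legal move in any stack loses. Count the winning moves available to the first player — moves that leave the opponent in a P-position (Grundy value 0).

3

Stack A, S = {2, 8}:
n :  0  1  2  3  4  5  6  7  8  9 10 11 12 13 14 15 16 17 18 19 20 21 22 23
G :  0  0  1  1  0  0  1  1  2  2  0  0  1  1  0  0  1  1  2  2  0  0  1  1
G_A(23) = 1.
Stack B, S = {1, 2, 5, 8, 9}:
n : 0 1 2 3 4 5 6 7 8 9
G : 0 1 2 0 1 2 0 1 2 3
G_B(9) = 3.
Combined Grundy value = 1 ⊕ 3 = 2.
A winning move leaves total XOR = 0, i.e. changes one component's Grundy value g to g ⊕ X where X is the current total.
Stack A: need g' = 1⊕2 = 3. Options: 23−2→G=0, 23−8→G=0. Hits: 0.
Stack B: need g' = 3⊕2 = 1. Options: 9−1→G=2, 9−2→G=1, 9−5→G=1, 9−8→G=1, 9−9→G=0. Hits: 3.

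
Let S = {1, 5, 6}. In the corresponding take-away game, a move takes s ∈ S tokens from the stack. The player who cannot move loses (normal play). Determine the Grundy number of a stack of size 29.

3

n :  0  1  2  3  4  5  6  7  8  9 10 11 12 13 14 15 16 17 18 19 20 21 22 23 24 25 26 27 28 29
G :  0  1  0  1  0  1  2  3  2  3  2  0  1  0  1  0  1  2  3  2  3  2  0  1  0  1  0  1  2  3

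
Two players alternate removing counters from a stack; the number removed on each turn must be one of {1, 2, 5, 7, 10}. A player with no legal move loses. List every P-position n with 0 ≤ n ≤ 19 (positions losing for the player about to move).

n :  0  1  2  3  4  5  6  7  8  9 10 11 12 13 14 15 16 17 18 19
G :  0  1  2  0  1  2  0  1  2  0  1  2  0  1  2  0  1  2  0  1
P-positions are exactly the n with G(n) = 0.

0, 3, 6, 9, 12, 15, 18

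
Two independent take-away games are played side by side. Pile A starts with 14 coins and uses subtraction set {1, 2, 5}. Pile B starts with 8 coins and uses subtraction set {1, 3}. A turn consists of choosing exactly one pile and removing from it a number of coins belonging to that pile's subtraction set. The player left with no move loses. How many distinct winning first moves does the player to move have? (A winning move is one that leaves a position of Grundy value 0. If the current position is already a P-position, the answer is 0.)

2

Pile A, S = {1, 2, 5}:
G(0) = 0
G(1) = mex{0} = 1
G(2) = mex{1,0} = 2
G(3) = mex{2,1} = 0
G(4) = mex{0,2} = 1
G(5) = mex{1,0,0} = 2
G(6) = mex{2,1,1} = 0
G(7) = mex{0,2,2} = 1
G(8) = mex{1,0,0} = 2
G(9) = mex{2,1,1} = 0
G(10) = mex{0,2,2} = 1
G(11) = mex{1,0,0} = 2
G(12) = mex{2,1,1} = 0
G(13) = mex{0,2,2} = 1
G(14) = mex{1,0,0} = 2
G_A(14) = 2.
Pile B, S = {1, 3}:
n : 0 1 2 3 4 5 6 7 8
G : 0 1 0 1 0 1 0 1 0
G_B(8) = 0.
Combined Grundy value = 2 ⊕ 0 = 2.
A winning move leaves total XOR = 0, i.e. changes one component's Grundy value g to g ⊕ X where X is the current total.
Pile A: need g' = 2⊕2 = 0. Options: 14−1→G=1, 14−2→G=0, 14−5→G=0. Hits: 2.
Pile B: need g' = 0⊕2 = 2. Options: 8−1→G=1, 8−3→G=1. Hits: 0.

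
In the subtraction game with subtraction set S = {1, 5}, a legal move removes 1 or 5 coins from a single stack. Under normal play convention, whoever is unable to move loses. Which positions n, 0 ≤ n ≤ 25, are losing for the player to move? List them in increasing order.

0, 2, 4, 6, 8, 10, 12, 14, 16, 18, 20, 22, 24

G(0) = 0
G(1) = mex{0} = 1
G(2) = mex{1} = 0
G(3) = mex{0} = 1
G(4) = mex{1} = 0
G(5) = mex{0,0} = 1
G(6) = mex{1,1} = 0
G(7) = mex{0,0} = 1
G(8) = mex{1,1} = 0
G(9) = mex{0,0} = 1
G(10) = mex{1,1} = 0
G(11) = mex{0,0} = 1
G(12) = mex{1,1} = 0
G(13) = mex{0,0} = 1
G(14) = mex{1,1} = 0
G(15) = mex{0,0} = 1
G(16) = mex{1,1} = 0
G(17) = mex{0,0} = 1
G(18) = mex{1,1} = 0
G(19) = mex{0,0} = 1
G(20) = mex{1,1} = 0
G(21) = mex{0,0} = 1
G(22) = mex{1,1} = 0
G(23) = mex{0,0} = 1
G(24) = mex{1,1} = 0
G(25) = mex{0,0} = 1
P-positions are exactly the n with G(n) = 0.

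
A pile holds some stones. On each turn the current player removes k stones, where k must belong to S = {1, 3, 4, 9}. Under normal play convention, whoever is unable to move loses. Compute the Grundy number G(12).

n :  0  1  2  3  4  5  6  7  8  9 10 11 12
G :  0  1  0  1  2  3  2  0  1  4  3  2  0

0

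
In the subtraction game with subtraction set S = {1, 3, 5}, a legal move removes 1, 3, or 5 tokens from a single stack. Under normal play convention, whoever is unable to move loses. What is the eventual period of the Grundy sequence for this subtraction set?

2

G(0) = 0
G(1) = mex{0} = 1
G(2) = mex{1} = 0
G(3) = mex{0,0} = 1
G(4) = mex{1,1} = 0
G(5) = mex{0,0,0} = 1
G(6) = mex{1,1,1} = 0
G(7) = mex{0,0,0} = 1
G(8) = mex{1,1,1} = 0
G(9) = mex{0,0,0} = 1
G(10) = mex{1,1,1} = 0
G(11) = mex{0,0,0} = 1
G(12) = mex{1,1,1} = 0
G(13) = mex{0,0,0} = 1
G(14) = mex{1,1,1} = 0
G(n+2) = G(n) holds for n = 0,…,4 (a full window of length max(S) = 5), so the sequence is purely periodic with period 2.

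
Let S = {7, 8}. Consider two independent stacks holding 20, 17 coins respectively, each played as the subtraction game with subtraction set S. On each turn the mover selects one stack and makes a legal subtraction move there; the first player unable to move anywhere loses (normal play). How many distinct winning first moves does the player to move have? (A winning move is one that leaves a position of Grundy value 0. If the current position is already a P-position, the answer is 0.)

All stacks use S = {7, 8}:
n :  0  1  2  3  4  5  6  7  8  9 10 11 12 13 14 15 16 17 18 19 20
G :  0  0  0  0  0  0  0  1  1  1  1  1  1  1  2  0  0  0  0  0  0
Stack A: G(20) = 0.
Stack B: G(17) = 0.
Combined Grundy value = 0 ⊕ 0 = 0.
A winning move leaves total XOR = 0, i.e. changes one component's Grundy value g to g ⊕ X where X is the current total.
Stack A: target g' = 0⊕0 = 0, but every legal move changes the Grundy value (mex property), so 0 moves.
Stack B: target g' = 0⊕0 = 0, but every legal move changes the Grundy value (mex property), so 0 moves.

0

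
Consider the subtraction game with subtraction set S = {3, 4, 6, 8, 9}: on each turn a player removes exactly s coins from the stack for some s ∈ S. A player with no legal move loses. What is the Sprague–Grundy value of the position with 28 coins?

G(0) = 0
G(1) = mex{} = 0
G(2) = mex{} = 0
G(3) = mex{0} = 1
G(4) = mex{0,0} = 1
G(5) = mex{0,0} = 1
G(6) = mex{1,0,0} = 2
G(7) = mex{1,1,0} = 2
G(8) = mex{1,1,0,0} = 2
G(9) = mex{2,1,1,0,0} = 3
G(10) = mex{2,2,1,0,0} = 3
G(11) = mex{2,2,1,1,0} = 3
G(12) = mex{3,2,2,1,1} = 0
G(13) = mex{3,3,2,1,1} = 0
G(14) = mex{3,3,2,2,1} = 0
G(15) = mex{0,3,3,2,2} = 1
G(16) = mex{0,0,3,2,2} = 1
G(17) = mex{0,0,3,3,2} = 1
G(18) = mex{1,0,0,3,3} = 2
G(19) = mex{1,1,0,3,3} = 2
G(20) = mex{1,1,0,0,3} = 2
G(21) = mex{2,1,1,0,0} = 3
G(22) = mex{2,2,1,0,0} = 3
G(23) = mex{2,2,1,1,0} = 3
G(24) = mex{3,2,2,1,1} = 0
G(25) = mex{3,3,2,1,1} = 0
G(26) = mex{3,3,2,2,1} = 0
G(27) = mex{0,3,3,2,2} = 1
G(28) = mex{0,0,3,2,2} = 1

1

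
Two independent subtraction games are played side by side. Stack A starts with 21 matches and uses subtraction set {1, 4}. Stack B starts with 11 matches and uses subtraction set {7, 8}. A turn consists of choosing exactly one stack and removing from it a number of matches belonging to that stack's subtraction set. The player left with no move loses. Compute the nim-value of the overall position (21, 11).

Stack A, S = {1, 4}:
n :  0  1  2  3  4  5  6  7  8  9 10 11 12 13 14 15 16 17 18 19 20 21
G :  0  1  0  1  2  0  1  0  1  2  0  1  0  1  2  0  1  0  1  2  0  1
G_A(21) = 1.
Stack B, S = {7, 8}:
G(0) = 0
G(1) = mex{} = 0
G(2) = mex{} = 0
G(3) = mex{} = 0
G(4) = mex{} = 0
G(5) = mex{} = 0
G(6) = mex{} = 0
G(7) = mex{0} = 1
G(8) = mex{0,0} = 1
G(9) = mex{0,0} = 1
G(10) = mex{0,0} = 1
G(11) = mex{0,0} = 1
G_B(11) = 1.
Combined Grundy value = 1 ⊕ 1 = 0.

0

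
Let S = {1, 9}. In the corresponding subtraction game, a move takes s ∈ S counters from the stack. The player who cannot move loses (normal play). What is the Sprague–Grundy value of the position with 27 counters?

1

G(0) = 0
G(1) = mex{0} = 1
G(2) = mex{1} = 0
G(3) = mex{0} = 1
G(4) = mex{1} = 0
G(5) = mex{0} = 1
G(6) = mex{1} = 0
G(7) = mex{0} = 1
G(8) = mex{1} = 0
G(9) = mex{0,0} = 1
G(10) = mex{1,1} = 0
G(11) = mex{0,0} = 1
G(12) = mex{1,1} = 0
G(13) = mex{0,0} = 1
G(14) = mex{1,1} = 0
G(15) = mex{0,0} = 1
G(16) = mex{1,1} = 0
G(17) = mex{0,0} = 1
G(18) = mex{1,1} = 0
G(19) = mex{0,0} = 1
G(20) = mex{1,1} = 0
G(21) = mex{0,0} = 1
G(22) = mex{1,1} = 0
G(23) = mex{0,0} = 1
G(24) = mex{1,1} = 0
G(25) = mex{0,0} = 1
G(26) = mex{1,1} = 0
G(27) = mex{0,0} = 1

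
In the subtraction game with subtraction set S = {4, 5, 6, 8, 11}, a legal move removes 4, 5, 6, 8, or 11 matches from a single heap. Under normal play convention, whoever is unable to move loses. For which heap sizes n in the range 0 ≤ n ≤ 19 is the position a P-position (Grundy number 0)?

G(0) = 0
G(1) = mex{} = 0
G(2) = mex{} = 0
G(3) = mex{} = 0
G(4) = mex{0} = 1
G(5) = mex{0,0} = 1
G(6) = mex{0,0,0} = 1
G(7) = mex{0,0,0} = 1
G(8) = mex{1,0,0,0} = 2
G(9) = mex{1,1,0,0} = 2
G(10) = mex{1,1,1,0} = 2
G(11) = mex{1,1,1,0,0} = 2
G(12) = mex{2,1,1,1,0} = 3
G(13) = mex{2,2,1,1,0} = 3
G(14) = mex{2,2,2,1,0} = 3
G(15) = mex{2,2,2,1,1} = 0
G(16) = mex{3,2,2,2,1} = 0
G(17) = mex{3,3,2,2,1} = 0
G(18) = mex{3,3,3,2,1} = 0
G(19) = mex{0,3,3,2,2} = 1
P-positions are exactly the n with G(n) = 0.

0, 1, 2, 3, 15, 16, 17, 18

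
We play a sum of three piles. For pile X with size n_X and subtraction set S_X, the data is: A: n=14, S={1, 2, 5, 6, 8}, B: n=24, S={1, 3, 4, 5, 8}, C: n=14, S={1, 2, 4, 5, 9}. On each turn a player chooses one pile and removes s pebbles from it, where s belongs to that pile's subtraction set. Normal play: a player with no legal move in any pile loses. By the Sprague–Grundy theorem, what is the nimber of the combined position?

3

Pile A, S = {1, 2, 5, 6, 8}:
n :  0  1  2  3  4  5  6  7  8  9 10 11 12 13 14
G :  0  1  2  0  1  2  3  0  1  2  0  1  2  3  0
G_A(14) = 0.
Pile B, S = {1, 3, 4, 5, 8}:
n :  0  1  2  3  4  5  6  7  8  9 10 11 12 13 14 15 16 17 18 19 20 21 22 23 24
G :  0  1  0  1  2  3  2  3  4  0  1  0  1  2  3  2  3  4  0  1  0  1  2  3  2
G_B(24) = 2.
Pile C, S = {1, 2, 4, 5, 9}:
G(0) = 0
G(1) = mex{0} = 1
G(2) = mex{1,0} = 2
G(3) = mex{2,1} = 0
G(4) = mex{0,2,0} = 1
G(5) = mex{1,0,1,0} = 2
G(6) = mex{2,1,2,1} = 0
G(7) = mex{0,2,0,2} = 1
G(8) = mex{1,0,1,0} = 2
G(9) = mex{2,1,2,1,0} = 3
G(10) = mex{3,2,0,2,1} = 4
G(11) = mex{4,3,1,0,2} = 5
G(12) = mex{5,4,2,1,0} = 3
G(13) = mex{3,5,3,2,1} = 0
G(14) = mex{0,3,4,3,2} = 1
G_C(14) = 1.
Combined Grundy value = 0 ⊕ 2 ⊕ 1 = 3.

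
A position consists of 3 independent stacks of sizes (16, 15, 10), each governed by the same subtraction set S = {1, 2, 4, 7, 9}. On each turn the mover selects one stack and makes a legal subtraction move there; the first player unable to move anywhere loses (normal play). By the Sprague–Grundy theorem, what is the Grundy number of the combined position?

All stacks use S = {1, 2, 4, 7, 9}:
G(0) = 0
G(1) = mex{0} = 1
G(2) = mex{1,0} = 2
G(3) = mex{2,1} = 0
G(4) = mex{0,2,0} = 1
G(5) = mex{1,0,1} = 2
G(6) = mex{2,1,2} = 0
G(7) = mex{0,2,0,0} = 1
G(8) = mex{1,0,1,1} = 2
G(9) = mex{2,1,2,2,0} = 3
G(10) = mex{3,2,0,0,1} = 4
G(11) = mex{4,3,1,1,2} = 0
G(12) = mex{0,4,2,2,0} = 1
G(13) = mex{1,0,3,0,1} = 2
G(14) = mex{2,1,4,1,2} = 0
G(15) = mex{0,2,0,2,0} = 1
G(16) = mex{1,0,1,3,1} = 2
Stack A: G(16) = 2.
Stack B: G(15) = 1.
Stack C: G(10) = 4.
Combined Grundy value = 2 ⊕ 1 ⊕ 4 = 7.

7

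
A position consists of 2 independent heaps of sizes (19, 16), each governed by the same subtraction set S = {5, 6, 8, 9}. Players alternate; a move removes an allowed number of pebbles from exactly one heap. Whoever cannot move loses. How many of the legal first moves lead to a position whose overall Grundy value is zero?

All heaps use S = {5, 6, 8, 9}:
G(0) = 0
G(1) = mex{} = 0
G(2) = mex{} = 0
G(3) = mex{} = 0
G(4) = mex{} = 0
G(5) = mex{0} = 1
G(6) = mex{0,0} = 1
G(7) = mex{0,0} = 1
G(8) = mex{0,0,0} = 1
G(9) = mex{0,0,0,0} = 1
G(10) = mex{1,0,0,0} = 2
G(11) = mex{1,1,0,0} = 2
G(12) = mex{1,1,0,0} = 2
G(13) = mex{1,1,1,0} = 2
G(14) = mex{1,1,1,1} = 0
G(15) = mex{2,1,1,1} = 0
G(16) = mex{2,2,1,1} = 0
G(17) = mex{2,2,1,1} = 0
G(18) = mex{2,2,2,1} = 0
G(19) = mex{0,2,2,2} = 1
Heap A: G(19) = 1.
Heap B: G(16) = 0.
Combined Grundy value = 1 ⊕ 0 = 1.
A winning move leaves total XOR = 0, i.e. changes one component's Grundy value g to g ⊕ X where X is the current total.
Heap A: need g' = 1⊕1 = 0. Options: 19−5→G=0, 19−6→G=2, 19−8→G=2, 19−9→G=2. Hits: 1.
Heap B: need g' = 0⊕1 = 1. Options: 16−5→G=2, 16−6→G=2, 16−8→G=1, 16−9→G=1. Hits: 2.

3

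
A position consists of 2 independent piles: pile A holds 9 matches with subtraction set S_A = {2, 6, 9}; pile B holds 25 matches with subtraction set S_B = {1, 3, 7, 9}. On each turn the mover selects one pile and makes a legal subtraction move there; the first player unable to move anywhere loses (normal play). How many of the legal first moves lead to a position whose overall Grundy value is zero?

Pile A, S = {2, 6, 9}:
G(0) = 0
G(1) = mex{} = 0
G(2) = mex{0} = 1
G(3) = mex{0} = 1
G(4) = mex{1} = 0
G(5) = mex{1} = 0
G(6) = mex{0,0} = 1
G(7) = mex{0,0} = 1
G(8) = mex{1,1} = 0
G(9) = mex{1,1,0} = 2
G_A(9) = 2.
Pile B, S = {1, 3, 7, 9}:
n :  0  1  2  3  4  5  6  7  8  9 10 11 12 13 14 15 16 17 18 19 20 21 22 23 24 25
G :  0  1  0  1  0  1  0  1  0  1  0  1  0  1  0  1  0  1  0  1  0  1  0  1  0  1
G_B(25) = 1.
Combined Grundy value = 2 ⊕ 1 = 3.
A winning move leaves total XOR = 0, i.e. changes one component's Grundy value g to g ⊕ X where X is the current total.
Pile A: need g' = 2⊕3 = 1. Options: 9−2→G=1, 9−6→G=1, 9−9→G=0. Hits: 2.
Pile B: need g' = 1⊕3 = 2. Options: 25−1→G=0, 25−3→G=0, 25−7→G=0, 25−9→G=0. Hits: 0.

2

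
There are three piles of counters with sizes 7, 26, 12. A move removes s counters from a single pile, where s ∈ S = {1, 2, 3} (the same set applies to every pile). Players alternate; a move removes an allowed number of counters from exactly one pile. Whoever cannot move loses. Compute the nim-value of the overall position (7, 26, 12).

All piles use S = {1, 2, 3}:
n :  0  1  2  3  4  5  6  7  8  9 10 11 12 13 14 15 16 17 18 19 20 21 22 23 24 25 26
G :  0  1  2  3  0  1  2  3  0  1  2  3  0  1  2  3  0  1  2  3  0  1  2  3  0  1  2
Pile A: G(7) = 3.
Pile B: G(26) = 2.
Pile C: G(12) = 0.
Combined Grundy value = 3 ⊕ 2 ⊕ 0 = 1.

1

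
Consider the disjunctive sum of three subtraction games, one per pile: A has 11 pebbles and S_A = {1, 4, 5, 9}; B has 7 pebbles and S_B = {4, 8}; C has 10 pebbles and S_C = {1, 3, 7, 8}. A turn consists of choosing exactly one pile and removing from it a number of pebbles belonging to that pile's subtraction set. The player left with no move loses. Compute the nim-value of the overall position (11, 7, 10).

2

Pile A, S = {1, 4, 5, 9}:
n :  0  1  2  3  4  5  6  7  8  9 10 11
G :  0  1  0  1  2  3  2  3  0  1  0  1
G_A(11) = 1.
Pile B, S = {4, 8}:
n : 0 1 2 3 4 5 6 7
G : 0 0 0 0 1 1 1 1
G_B(7) = 1.
Pile C, S = {1, 3, 7, 8}:
n :  0  1  2  3  4  5  6  7  8  9 10
G :  0  1  0  1  0  1  0  1  2  3  2
G_C(10) = 2.
Combined Grundy value = 1 ⊕ 1 ⊕ 2 = 2.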